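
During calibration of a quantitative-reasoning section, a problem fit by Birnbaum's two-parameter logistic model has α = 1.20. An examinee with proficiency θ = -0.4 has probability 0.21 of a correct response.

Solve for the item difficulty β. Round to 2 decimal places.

P(θ) = 1 / (1 + exp(−α(θ − β)))
logit(0.21) = ln(0.21/0.79) = -1.3249
β = θ − logit/(α) = -0.4 − (-1.3249)/1.2000 = 0.7041

0.70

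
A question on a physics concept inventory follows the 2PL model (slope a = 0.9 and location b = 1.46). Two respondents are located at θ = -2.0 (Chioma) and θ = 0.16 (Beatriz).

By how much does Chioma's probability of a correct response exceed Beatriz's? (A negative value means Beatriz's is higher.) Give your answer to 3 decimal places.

-0.194

P(θ) = 1 / (1 + exp(−a(θ − b)))
P(Chioma) = 0.0425  [exponent -3.1140]
P(Beatriz) = 0.2369  [exponent -1.1700]
Difference = 0.0425 − 0.2369 = -0.1943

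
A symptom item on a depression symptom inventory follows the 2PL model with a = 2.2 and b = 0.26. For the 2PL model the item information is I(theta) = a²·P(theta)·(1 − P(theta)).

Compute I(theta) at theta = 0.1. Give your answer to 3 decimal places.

1.173

P = 1/(1+e^{0.3520}) = 0.4129
P(1−P) = 0.4129 × 0.5871 = 0.2424
I = a² × P(1−P) = 2.2² × 0.2424 = 1.17328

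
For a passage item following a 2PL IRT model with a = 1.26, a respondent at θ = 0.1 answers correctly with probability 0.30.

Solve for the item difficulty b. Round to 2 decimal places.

0.77

P(θ) = 1 / (1 + exp(−a(θ − b)))
logit(0.30) = ln(0.30/0.70) = -0.8473
b = θ − logit/(a) = 0.1 − (-0.8473)/1.2600 = 0.7725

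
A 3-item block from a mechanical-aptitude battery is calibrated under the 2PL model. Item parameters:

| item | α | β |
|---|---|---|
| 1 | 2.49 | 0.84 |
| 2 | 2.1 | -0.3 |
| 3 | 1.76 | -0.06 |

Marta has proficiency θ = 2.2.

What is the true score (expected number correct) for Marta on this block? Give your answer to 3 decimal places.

P(θ) = 1 / (1 + exp(−α(θ − β)))
P_1 = 1/(1+e^{-3.3864}) = 0.9673
P_2 = 1/(1+e^{-5.2500}) = 0.9948
P_3 = 1/(1+e^{-3.9776}) = 0.9816
E[score] = 0.9673 + 0.9948 + 0.9816 = 2.9437

2.944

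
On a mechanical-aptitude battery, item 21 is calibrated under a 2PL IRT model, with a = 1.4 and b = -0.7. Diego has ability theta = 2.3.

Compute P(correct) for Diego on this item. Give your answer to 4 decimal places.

P(theta) = 1 / (1 + exp(−a(theta − b)))
Exponent: 1.4 × (2.3 − (-0.7)) = 4.2000
1/(1 + e^{-4.2000}) = 0.9852

0.9852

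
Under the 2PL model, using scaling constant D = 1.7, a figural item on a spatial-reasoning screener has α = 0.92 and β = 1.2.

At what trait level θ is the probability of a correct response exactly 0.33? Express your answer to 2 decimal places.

0.75

P(θ) = 1 / (1 + exp(−D·α(θ − β)))
logit = ln(0.3300/0.6700) = -0.7082
θ = β + logit/(1.7·α) = 1.2 + (-0.7082)/1.5640 = 0.7472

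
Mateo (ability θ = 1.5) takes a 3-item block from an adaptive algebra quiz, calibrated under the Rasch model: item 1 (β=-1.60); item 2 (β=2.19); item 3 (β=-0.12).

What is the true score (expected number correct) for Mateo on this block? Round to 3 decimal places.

P(θ) = 1 / (1 + exp(−(θ − β)))
P_1 = 1/(1+e^{-3.1000}) = 0.9569
P_2 = 1/(1+e^{0.6900}) = 0.3340
P_3 = 1/(1+e^{-1.6200}) = 0.8348
E[score] = 0.9569 + 0.3340 + 0.8348 = 2.1257

2.126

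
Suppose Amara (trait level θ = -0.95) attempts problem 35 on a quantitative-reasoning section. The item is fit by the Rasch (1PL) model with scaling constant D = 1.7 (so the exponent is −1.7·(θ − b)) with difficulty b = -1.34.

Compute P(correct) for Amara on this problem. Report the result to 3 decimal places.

0.660

P(θ) = 1 / (1 + exp(−D·(θ − b)))
Exponent: 1.7 × (-0.95 − (-1.34)) = 0.6630
1/(1 + e^{-0.6630}) = 0.6599
P = 0.6599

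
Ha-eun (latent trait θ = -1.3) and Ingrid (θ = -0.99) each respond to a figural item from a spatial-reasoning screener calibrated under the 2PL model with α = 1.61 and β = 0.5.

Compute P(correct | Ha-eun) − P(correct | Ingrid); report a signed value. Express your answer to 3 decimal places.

-0.031

P(θ) = 1 / (1 + exp(−α(θ − β)))
P(Ha-eun) = 0.0523  [exponent -2.8980]
P(Ingrid) = 0.0833  [exponent -2.3989]
Difference = 0.0523 − 0.0833 = -0.0310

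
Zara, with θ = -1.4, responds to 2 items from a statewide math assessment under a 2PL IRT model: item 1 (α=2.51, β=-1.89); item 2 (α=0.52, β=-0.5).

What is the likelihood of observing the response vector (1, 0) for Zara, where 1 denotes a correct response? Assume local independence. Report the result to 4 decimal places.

0.4758

P(θ) = 1 / (1 + exp(−α(θ − β)))
P_1 = 1/(1+e^{-1.2299}) = 0.7738
P_2 = 1/(1+e^{0.4680}) = 0.3851
L = P_1 × (1−P_2) = 0.7738 × 0.6149 = 0.47582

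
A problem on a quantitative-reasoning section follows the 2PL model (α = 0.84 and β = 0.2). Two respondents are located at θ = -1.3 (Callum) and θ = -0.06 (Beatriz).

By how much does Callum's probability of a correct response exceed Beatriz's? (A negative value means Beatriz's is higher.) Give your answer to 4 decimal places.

P(θ) = 1 / (1 + exp(−α(θ − β)))
P(Callum) = 0.2210  [exponent -1.2600]
P(Beatriz) = 0.4456  [exponent -0.2184]
Difference = 0.2210 − 0.4456 = -0.2246

-0.2246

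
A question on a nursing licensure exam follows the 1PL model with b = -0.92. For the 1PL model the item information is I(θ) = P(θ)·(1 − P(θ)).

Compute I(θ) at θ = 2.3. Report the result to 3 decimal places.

0.037

P = 1/(1+e^{-3.2200}) = 0.9616
P(1−P) = 0.9616 × 0.0384 = 0.0369
I = P(1−P) = 0.03694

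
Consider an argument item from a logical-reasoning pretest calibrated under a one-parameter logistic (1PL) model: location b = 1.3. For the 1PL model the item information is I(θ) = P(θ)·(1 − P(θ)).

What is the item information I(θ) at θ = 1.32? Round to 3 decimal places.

0.250

P = 1/(1+e^{-0.0200}) = 0.5050
P(1−P) = 0.5050 × 0.4950 = 0.2500
I = P(1−P) = 0.24998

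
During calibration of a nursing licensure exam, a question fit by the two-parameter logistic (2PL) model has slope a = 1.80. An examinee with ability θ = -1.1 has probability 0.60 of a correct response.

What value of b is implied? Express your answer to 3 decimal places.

-1.325

P(θ) = 1 / (1 + exp(−a(θ − b)))
logit(0.60) = ln(0.60/0.40) = 0.4055
b = θ − logit/(a) = -1.1 − 0.4055/1.8000 = -1.3253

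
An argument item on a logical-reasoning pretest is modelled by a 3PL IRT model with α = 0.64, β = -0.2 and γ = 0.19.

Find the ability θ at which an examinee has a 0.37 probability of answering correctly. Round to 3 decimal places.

-2.157

P(θ) = γ + (1 − γ) · 1 / (1 + exp(−α(θ − β)))
Remove guessing floor: (0.37 − 0.19)/(1 − 0.19) = 0.2222
logit = ln(0.2222/0.7778) = -1.2528
θ = β + logit/(α) = -0.2 + (-1.2528)/0.6400 = -2.1574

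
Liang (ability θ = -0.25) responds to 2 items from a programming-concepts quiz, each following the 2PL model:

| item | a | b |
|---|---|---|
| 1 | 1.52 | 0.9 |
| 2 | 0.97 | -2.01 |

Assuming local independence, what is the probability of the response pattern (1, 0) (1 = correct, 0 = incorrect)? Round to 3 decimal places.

0.023

P(θ) = 1 / (1 + exp(−a(θ − b)))
P_1 = 1/(1+e^{1.7480}) = 0.1483
P_2 = 1/(1+e^{-1.7072}) = 0.8465
L = P_1 × (1−P_2) = 0.1483 × 0.1535 = 0.02277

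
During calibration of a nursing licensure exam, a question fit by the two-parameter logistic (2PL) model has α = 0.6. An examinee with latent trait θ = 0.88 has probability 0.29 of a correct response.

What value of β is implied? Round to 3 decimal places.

2.372

P(θ) = 1 / (1 + exp(−α(θ − β)))
logit(0.29) = ln(0.29/0.71) = -0.8954
β = θ − logit/(α) = 0.88 − (-0.8954)/0.6000 = 2.3723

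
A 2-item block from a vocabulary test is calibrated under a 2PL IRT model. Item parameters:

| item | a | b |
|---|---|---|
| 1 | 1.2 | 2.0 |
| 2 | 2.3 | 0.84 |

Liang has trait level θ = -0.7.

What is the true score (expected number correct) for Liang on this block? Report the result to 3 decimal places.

0.066

P(θ) = 1 / (1 + exp(−a(θ − b)))
P_1 = 1/(1+e^{3.2400}) = 0.0377
P_2 = 1/(1+e^{3.5420}) = 0.0281
E[score] = 0.0377 + 0.0281 = 0.0658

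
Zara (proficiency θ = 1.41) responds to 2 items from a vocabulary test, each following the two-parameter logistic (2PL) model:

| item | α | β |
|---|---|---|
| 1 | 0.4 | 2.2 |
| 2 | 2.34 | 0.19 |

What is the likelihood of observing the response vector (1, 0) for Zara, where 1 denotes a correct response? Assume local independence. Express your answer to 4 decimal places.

P(θ) = 1 / (1 + exp(−α(θ − β)))
P_1 = 1/(1+e^{0.3160}) = 0.4217
P_2 = 1/(1+e^{-2.8548}) = 0.9456
L = P_1 × (1−P_2) = 0.4217 × 0.0544 = 0.02295

0.0230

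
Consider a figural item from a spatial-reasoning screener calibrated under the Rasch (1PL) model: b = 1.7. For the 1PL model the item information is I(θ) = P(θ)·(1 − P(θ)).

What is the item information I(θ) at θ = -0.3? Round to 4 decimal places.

0.1050

P = 1/(1+e^{2.0000}) = 0.1192
P(1−P) = 0.1192 × 0.8808 = 0.1050
I = P(1−P) = 0.10499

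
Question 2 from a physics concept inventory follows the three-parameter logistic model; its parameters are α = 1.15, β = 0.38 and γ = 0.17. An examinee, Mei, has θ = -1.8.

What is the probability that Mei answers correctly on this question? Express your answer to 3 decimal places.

0.233

P(θ) = γ + (1 − γ) · 1 / (1 + exp(−α(θ − β)))
Exponent: 1.15 × (-1.8 − 0.38) = -2.5070
1/(1 + e^{2.5070}) = 0.0754
P = 0.17 + 0.83 × 0.0754 = 0.2326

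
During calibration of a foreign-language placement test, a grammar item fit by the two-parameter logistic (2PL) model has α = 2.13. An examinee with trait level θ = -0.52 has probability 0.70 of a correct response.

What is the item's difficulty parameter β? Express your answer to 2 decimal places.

-0.92

P(θ) = 1 / (1 + exp(−α(θ − β)))
logit(0.70) = ln(0.70/0.30) = 0.8473
β = θ − logit/(α) = -0.52 − 0.8473/2.1300 = -0.9178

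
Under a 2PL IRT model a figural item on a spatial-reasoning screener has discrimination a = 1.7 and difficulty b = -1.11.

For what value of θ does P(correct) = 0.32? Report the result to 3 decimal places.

-1.553

P(θ) = 1 / (1 + exp(−a(θ − b)))
logit = ln(0.3200/0.6800) = -0.7538
θ = b + logit/(a) = -1.11 + (-0.7538)/1.7000 = -1.5534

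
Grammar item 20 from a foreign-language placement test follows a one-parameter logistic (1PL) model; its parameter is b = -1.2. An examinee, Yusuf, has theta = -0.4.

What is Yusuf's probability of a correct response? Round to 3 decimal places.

0.690

P(theta) = 1 / (1 + exp(−(theta − b)))
Exponent: (-0.4 − (-1.2)) = 0.8000
1/(1 + e^{-0.8000}) = 0.6900
P = 0.6900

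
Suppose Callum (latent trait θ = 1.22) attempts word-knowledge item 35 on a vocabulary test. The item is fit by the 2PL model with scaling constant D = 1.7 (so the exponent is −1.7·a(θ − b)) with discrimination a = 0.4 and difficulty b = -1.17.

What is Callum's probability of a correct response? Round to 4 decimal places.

P(θ) = 1 / (1 + exp(−D·a(θ − b)))
Exponent: 1.7 × 0.4 × (1.22 − (-1.17)) = 1.6252
1/(1 + e^{-1.6252}) = 0.8355
P = 0.8355

0.8355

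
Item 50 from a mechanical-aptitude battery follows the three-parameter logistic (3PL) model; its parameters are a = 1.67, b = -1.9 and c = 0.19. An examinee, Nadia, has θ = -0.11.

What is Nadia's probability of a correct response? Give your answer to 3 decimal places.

0.961

P(θ) = c + (1 − c) · 1 / (1 + exp(−a(θ − b)))
Exponent: 1.67 × (-0.11 − (-1.9)) = 2.9893
1/(1 + e^{-2.9893}) = 0.9521
P = 0.19 + 0.81 × 0.9521 = 0.9612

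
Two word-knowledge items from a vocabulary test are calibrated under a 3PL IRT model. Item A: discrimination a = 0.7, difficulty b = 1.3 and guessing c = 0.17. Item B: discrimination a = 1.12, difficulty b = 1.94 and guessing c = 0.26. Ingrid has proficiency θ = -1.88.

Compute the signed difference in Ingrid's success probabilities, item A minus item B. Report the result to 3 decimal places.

P(θ) = c + (1 − c) · 1 / (1 + exp(−a(θ − b)))
P_A = 0.2509
P_B = 0.2701
P_A − P_B = -0.0192

-0.019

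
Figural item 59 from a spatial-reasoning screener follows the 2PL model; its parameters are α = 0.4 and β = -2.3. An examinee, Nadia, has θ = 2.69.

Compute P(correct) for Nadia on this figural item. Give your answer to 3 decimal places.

P(θ) = 1 / (1 + exp(−α(θ − β)))
Exponent: 0.4 × (2.69 − (-2.3)) = 1.9960
1/(1 + e^{-1.9960}) = 0.8804

0.880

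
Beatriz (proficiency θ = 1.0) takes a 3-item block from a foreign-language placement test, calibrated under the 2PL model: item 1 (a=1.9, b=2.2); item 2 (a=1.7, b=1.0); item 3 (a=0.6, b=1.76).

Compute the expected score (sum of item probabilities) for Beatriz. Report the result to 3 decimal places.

P(θ) = 1 / (1 + exp(−a(θ − b)))
P_1 = 1/(1+e^{2.2800}) = 0.0928
P_2 = 1/(1+e^{0.0000}) = 0.5000
P_3 = 1/(1+e^{0.4560}) = 0.3879
E[score] = 0.0928 + 0.5000 + 0.3879 = 0.9807

0.981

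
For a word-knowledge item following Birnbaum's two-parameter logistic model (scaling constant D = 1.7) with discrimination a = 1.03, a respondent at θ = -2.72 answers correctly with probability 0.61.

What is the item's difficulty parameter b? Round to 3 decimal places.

P(θ) = 1 / (1 + exp(−D·a(θ − b)))
logit(0.61) = ln(0.61/0.39) = 0.4473
b = θ − logit/(1.7·a) = -2.72 − 0.4473/1.7510 = -2.9755

-2.975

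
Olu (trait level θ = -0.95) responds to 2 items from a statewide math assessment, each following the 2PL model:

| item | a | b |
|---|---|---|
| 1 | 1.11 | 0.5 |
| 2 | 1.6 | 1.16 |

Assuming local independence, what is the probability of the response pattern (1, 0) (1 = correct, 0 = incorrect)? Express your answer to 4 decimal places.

P(θ) = 1 / (1 + exp(−a(θ − b)))
P_1 = 1/(1+e^{1.6095}) = 0.1667
P_2 = 1/(1+e^{3.3760}) = 0.0331
L = P_1 × (1−P_2) = 0.1667 × 0.9669 = 0.16115

0.1611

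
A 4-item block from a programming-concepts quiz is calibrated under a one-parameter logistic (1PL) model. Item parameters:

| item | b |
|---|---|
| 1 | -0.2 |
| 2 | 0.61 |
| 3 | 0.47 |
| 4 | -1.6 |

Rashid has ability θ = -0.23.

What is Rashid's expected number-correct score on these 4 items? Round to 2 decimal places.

P(θ) = 1 / (1 + exp(−(θ − b)))
P_1 = 1/(1+e^{0.0300}) = 0.4925
P_2 = 1/(1+e^{0.8400}) = 0.3015
P_3 = 1/(1+e^{0.7000}) = 0.3318
P_4 = 1/(1+e^{-1.3700}) = 0.7974
E[score] = 0.4925 + 0.3015 + 0.3318 + 0.7974 = 1.9232

1.92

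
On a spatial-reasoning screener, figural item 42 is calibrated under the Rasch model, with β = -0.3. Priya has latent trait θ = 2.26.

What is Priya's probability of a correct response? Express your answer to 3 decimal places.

P(θ) = 1 / (1 + exp(−(θ − β)))
Exponent: (2.26 − (-0.3)) = 2.5600
1/(1 + e^{-2.5600}) = 0.9282
P = 0.9282

0.928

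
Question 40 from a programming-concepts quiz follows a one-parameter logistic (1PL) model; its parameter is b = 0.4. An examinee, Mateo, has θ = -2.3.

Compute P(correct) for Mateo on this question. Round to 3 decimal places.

0.063

P(θ) = 1 / (1 + exp(−(θ − b)))
Exponent: (-2.3 − 0.4) = -2.7000
1/(1 + e^{2.7000}) = 0.0630
P = 0.0630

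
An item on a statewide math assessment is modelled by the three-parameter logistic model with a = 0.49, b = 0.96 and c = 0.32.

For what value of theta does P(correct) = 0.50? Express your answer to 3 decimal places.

P(theta) = c + (1 − c) · 1 / (1 + exp(−a(theta − b)))
Remove guessing floor: (0.50 − 0.32)/(1 − 0.32) = 0.2647
logit = ln(0.2647/0.7353) = -1.0217
theta = b + logit/(a) = 0.96 + (-1.0217)/0.4900 = -1.1250

-1.125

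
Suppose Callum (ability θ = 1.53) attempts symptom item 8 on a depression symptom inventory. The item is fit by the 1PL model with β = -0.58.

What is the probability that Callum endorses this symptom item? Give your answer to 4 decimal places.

P(θ) = 1 / (1 + exp(−(θ − β)))
Exponent: (1.53 − (-0.58)) = 2.1100
1/(1 + e^{-2.1100}) = 0.8919
P = 0.8919

0.8919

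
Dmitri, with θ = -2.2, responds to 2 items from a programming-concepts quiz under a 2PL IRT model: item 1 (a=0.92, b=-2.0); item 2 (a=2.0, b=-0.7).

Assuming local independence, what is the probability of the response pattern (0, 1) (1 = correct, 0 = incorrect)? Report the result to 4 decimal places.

0.0259

P(θ) = 1 / (1 + exp(−a(θ − b)))
P_1 = 1/(1+e^{0.1840}) = 0.4541
P_2 = 1/(1+e^{3.0000}) = 0.0474
L = (1−P_1) × P_2 = 0.5459 × 0.0474 = 0.02589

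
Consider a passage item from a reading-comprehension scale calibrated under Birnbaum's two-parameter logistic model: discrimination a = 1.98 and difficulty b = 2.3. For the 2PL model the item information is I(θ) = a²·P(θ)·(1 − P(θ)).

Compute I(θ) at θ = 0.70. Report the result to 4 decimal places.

P = 1/(1+e^{3.1680}) = 0.0404
P(1−P) = 0.0404 × 0.9596 = 0.0388
I = a² × P(1−P) = 1.98² × 0.0388 = 0.15194

0.1519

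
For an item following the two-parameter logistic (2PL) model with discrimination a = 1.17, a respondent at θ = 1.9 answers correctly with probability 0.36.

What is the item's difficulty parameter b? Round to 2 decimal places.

P(θ) = 1 / (1 + exp(−a(θ − b)))
logit(0.36) = ln(0.36/0.64) = -0.5754
b = θ − logit/(a) = 1.9 − (-0.5754)/1.1700 = 2.3918

2.39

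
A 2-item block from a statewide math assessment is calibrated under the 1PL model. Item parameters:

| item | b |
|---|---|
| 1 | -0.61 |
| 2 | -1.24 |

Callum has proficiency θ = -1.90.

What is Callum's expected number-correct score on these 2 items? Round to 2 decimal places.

0.56

P(θ) = 1 / (1 + exp(−(θ − b)))
P_1 = 1/(1+e^{1.2900}) = 0.2159
P_2 = 1/(1+e^{0.6600}) = 0.3407
E[score] = 0.2159 + 0.3407 = 0.5566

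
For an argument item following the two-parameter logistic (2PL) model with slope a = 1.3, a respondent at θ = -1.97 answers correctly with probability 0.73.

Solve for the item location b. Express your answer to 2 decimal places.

-2.74

P(θ) = 1 / (1 + exp(−a(θ − b)))
logit(0.73) = ln(0.73/0.27) = 0.9946
b = θ − logit/(a) = -1.97 − 0.9946/1.3000 = -2.7351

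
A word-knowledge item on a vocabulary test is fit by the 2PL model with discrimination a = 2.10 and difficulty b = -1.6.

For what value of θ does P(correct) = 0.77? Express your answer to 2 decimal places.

-1.02

P(θ) = 1 / (1 + exp(−a(θ − b)))
logit = ln(0.7700/0.2300) = 1.2083
θ = b + logit/(a) = -1.6 + 1.2083/2.1000 = -1.0246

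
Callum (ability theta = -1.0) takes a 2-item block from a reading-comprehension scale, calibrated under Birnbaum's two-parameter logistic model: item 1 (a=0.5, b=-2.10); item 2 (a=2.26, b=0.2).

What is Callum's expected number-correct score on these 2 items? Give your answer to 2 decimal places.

0.70

P(theta) = 1 / (1 + exp(−a(theta − b)))
P_1 = 1/(1+e^{-0.5500}) = 0.6341
P_2 = 1/(1+e^{2.7120}) = 0.0623
E[score] = 0.6341 + 0.0623 = 0.6964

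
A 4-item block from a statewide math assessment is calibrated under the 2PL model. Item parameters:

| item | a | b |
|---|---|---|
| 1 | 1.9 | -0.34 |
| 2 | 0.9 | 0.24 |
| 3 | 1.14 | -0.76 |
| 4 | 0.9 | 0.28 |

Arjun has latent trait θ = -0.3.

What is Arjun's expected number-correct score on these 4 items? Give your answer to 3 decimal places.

1.900

P(θ) = 1 / (1 + exp(−a(θ − b)))
P_1 = 1/(1+e^{-0.0760}) = 0.5190
P_2 = 1/(1+e^{0.4860}) = 0.3808
P_3 = 1/(1+e^{-0.5244}) = 0.6282
P_4 = 1/(1+e^{0.5220}) = 0.3724
E[score] = 0.5190 + 0.3808 + 0.6282 + 0.3724 = 1.9004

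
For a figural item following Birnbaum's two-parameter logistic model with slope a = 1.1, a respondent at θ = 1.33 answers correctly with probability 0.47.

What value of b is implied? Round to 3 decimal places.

P(θ) = 1 / (1 + exp(−a(θ − b)))
logit(0.47) = ln(0.47/0.53) = -0.1201
b = θ − logit/(a) = 1.33 − (-0.1201)/1.1000 = 1.4392

1.439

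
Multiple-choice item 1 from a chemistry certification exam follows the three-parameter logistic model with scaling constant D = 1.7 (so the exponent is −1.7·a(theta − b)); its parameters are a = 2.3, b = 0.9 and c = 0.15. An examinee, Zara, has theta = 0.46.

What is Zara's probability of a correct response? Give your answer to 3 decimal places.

0.279

P(theta) = c + (1 − c) · 1 / (1 + exp(−D·a(theta − b)))
Exponent: 1.7 × 2.3 × (0.46 − 0.9) = -1.7204
1/(1 + e^{1.7204}) = 0.1518
P = 0.15 + 0.85 × 0.1518 = 0.2790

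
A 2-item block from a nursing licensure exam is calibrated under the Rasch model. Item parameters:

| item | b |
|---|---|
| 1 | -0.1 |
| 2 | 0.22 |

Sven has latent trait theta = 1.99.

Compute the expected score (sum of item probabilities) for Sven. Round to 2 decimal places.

P(theta) = 1 / (1 + exp(−(theta − b)))
P_1 = 1/(1+e^{-2.0900}) = 0.8899
P_2 = 1/(1+e^{-1.7700}) = 0.8545
E[score] = 0.8899 + 0.8545 = 1.7444

1.74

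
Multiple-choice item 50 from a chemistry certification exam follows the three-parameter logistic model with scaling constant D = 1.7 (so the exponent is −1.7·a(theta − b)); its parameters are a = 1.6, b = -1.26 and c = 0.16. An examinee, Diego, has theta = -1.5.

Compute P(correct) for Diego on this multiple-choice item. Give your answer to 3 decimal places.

P(theta) = c + (1 − c) · 1 / (1 + exp(−D·a(theta − b)))
Exponent: 1.7 × 1.6 × (-1.5 − (-1.26)) = -0.6528
1/(1 + e^{0.6528}) = 0.3424
P = 0.16 + 0.84 × 0.3424 = 0.4476

0.448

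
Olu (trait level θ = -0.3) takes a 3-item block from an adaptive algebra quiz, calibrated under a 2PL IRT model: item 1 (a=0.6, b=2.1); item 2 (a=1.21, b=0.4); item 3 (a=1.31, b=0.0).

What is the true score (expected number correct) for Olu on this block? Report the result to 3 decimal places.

P(θ) = 1 / (1 + exp(−a(θ − b)))
P_1 = 1/(1+e^{1.4400}) = 0.1915
P_2 = 1/(1+e^{0.8470}) = 0.3001
P_3 = 1/(1+e^{0.3930}) = 0.4030
E[score] = 0.1915 + 0.3001 + 0.4030 = 0.8946

0.895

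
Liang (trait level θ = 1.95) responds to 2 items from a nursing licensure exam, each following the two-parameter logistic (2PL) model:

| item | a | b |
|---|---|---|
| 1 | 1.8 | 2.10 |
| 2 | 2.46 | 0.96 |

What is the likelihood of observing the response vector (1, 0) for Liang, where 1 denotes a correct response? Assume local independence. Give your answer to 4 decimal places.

0.0349

P(θ) = 1 / (1 + exp(−a(θ − b)))
P_1 = 1/(1+e^{0.2700}) = 0.4329
P_2 = 1/(1+e^{-2.4354}) = 0.9195
L = P_1 × (1−P_2) = 0.4329 × 0.0805 = 0.03485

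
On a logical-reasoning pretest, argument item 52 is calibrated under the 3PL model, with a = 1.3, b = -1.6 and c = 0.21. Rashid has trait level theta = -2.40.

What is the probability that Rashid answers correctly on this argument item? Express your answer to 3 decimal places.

P(theta) = c + (1 − c) · 1 / (1 + exp(−a(theta − b)))
Exponent: 1.3 × (-2.40 − (-1.6)) = -1.0400
1/(1 + e^{1.0400}) = 0.2611
P = 0.21 + 0.79 × 0.2611 = 0.4163

0.416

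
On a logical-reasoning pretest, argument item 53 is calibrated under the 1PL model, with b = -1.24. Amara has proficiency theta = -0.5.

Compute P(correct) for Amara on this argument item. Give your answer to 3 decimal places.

P(theta) = 1 / (1 + exp(−(theta − b)))
Exponent: (-0.5 − (-1.24)) = 0.7400
1/(1 + e^{-0.7400}) = 0.6770
P = 0.6770

0.677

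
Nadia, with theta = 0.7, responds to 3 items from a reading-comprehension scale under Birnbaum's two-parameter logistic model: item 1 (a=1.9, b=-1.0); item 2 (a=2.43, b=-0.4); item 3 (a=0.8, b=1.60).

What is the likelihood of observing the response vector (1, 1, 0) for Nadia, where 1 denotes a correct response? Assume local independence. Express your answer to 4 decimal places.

0.6052

P(theta) = 1 / (1 + exp(−a(theta − b)))
P_1 = 1/(1+e^{-3.2300}) = 0.9619
P_2 = 1/(1+e^{-2.6730}) = 0.9354
P_3 = 1/(1+e^{0.7200}) = 0.3274
L = P_1 × P_2 × (1−P_3) = 0.9619 × 0.9354 × 0.6726 = 0.60523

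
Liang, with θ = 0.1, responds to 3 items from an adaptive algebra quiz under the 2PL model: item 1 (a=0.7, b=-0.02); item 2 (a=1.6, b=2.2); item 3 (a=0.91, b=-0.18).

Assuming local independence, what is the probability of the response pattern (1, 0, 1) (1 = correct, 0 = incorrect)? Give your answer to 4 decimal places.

0.2836

P(θ) = 1 / (1 + exp(−a(θ − b)))
P_1 = 1/(1+e^{-0.0840}) = 0.5210
P_2 = 1/(1+e^{3.3600}) = 0.0336
P_3 = 1/(1+e^{-0.2548}) = 0.5634
L = P_1 × (1−P_2) × P_3 = 0.5210 × 0.9664 × 0.5634 = 0.28365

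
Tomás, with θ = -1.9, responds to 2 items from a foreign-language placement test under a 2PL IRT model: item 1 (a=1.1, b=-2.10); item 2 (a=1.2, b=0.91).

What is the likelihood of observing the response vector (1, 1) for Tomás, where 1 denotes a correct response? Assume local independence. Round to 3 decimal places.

0.018

P(θ) = 1 / (1 + exp(−a(θ − b)))
P_1 = 1/(1+e^{-0.2200}) = 0.5548
P_2 = 1/(1+e^{3.3720}) = 0.0332
L = P_1 × P_2 = 0.5548 × 0.0332 = 0.01841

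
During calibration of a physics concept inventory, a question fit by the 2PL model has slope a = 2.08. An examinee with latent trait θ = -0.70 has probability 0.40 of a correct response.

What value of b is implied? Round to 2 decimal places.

P(θ) = 1 / (1 + exp(−a(θ − b)))
logit(0.40) = ln(0.40/0.60) = -0.4055
b = θ − logit/(a) = -0.70 − (-0.4055)/2.0800 = -0.5051

-0.51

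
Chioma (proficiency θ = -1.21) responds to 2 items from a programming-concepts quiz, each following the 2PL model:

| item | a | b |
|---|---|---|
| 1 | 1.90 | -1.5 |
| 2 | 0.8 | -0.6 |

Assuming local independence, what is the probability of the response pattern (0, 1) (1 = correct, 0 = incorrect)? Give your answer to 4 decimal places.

0.1391

P(θ) = 1 / (1 + exp(−a(θ − b)))
P_1 = 1/(1+e^{-0.5510}) = 0.6344
P_2 = 1/(1+e^{0.4880}) = 0.3804
L = (1−P_1) × P_2 = 0.3656 × 0.3804 = 0.13907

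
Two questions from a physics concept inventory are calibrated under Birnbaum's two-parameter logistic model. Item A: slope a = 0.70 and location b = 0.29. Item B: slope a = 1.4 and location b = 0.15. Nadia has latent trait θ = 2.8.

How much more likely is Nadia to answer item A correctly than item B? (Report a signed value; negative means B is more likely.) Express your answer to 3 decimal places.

-0.123

P(θ) = 1 / (1 + exp(−a(θ − b)))
P_A = 0.8528
P_B = 0.9761
P_A − P_B = -0.1233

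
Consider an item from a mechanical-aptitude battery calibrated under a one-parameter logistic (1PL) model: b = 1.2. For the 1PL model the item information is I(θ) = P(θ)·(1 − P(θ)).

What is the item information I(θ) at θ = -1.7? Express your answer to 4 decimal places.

P = 1/(1+e^{2.9000}) = 0.0522
P(1−P) = 0.0522 × 0.9478 = 0.0494
I = P(1−P) = 0.04943

0.0494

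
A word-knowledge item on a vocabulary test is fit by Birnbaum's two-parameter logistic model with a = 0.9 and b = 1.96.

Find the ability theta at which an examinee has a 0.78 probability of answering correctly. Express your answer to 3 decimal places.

3.366

P(theta) = 1 / (1 + exp(−a(theta − b)))
logit = ln(0.7800/0.2200) = 1.2657
theta = b + logit/(a) = 1.96 + 1.2657/0.9000 = 3.3663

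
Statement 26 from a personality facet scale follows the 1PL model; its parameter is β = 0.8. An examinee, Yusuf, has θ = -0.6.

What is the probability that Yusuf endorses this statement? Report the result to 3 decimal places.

P(θ) = 1 / (1 + exp(−(θ − β)))
Exponent: (-0.6 − 0.8) = -1.4000
1/(1 + e^{1.4000}) = 0.1978
P = 0.1978

0.198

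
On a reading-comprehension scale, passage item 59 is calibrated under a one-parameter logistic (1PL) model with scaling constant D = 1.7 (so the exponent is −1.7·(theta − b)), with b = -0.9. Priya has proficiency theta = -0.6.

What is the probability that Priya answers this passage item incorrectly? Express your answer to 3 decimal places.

P(theta) = 1 / (1 + exp(−D·(theta − b)))
Exponent: 1.7 × (-0.6 − (-0.9)) = 0.5100
1/(1 + e^{-0.5100}) = 0.6248
P = 0.6248
P(incorrect) = 1 − 0.6248 = 0.3752

0.375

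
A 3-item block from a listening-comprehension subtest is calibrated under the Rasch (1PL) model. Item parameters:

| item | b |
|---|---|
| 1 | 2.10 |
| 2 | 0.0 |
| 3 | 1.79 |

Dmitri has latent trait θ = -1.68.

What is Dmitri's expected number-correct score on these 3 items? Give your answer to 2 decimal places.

0.21

P(θ) = 1 / (1 + exp(−(θ − b)))
P_1 = 1/(1+e^{3.7800}) = 0.0223
P_2 = 1/(1+e^{1.6800}) = 0.1571
P_3 = 1/(1+e^{3.4700}) = 0.0302
E[score] = 0.0223 + 0.1571 + 0.0302 = 0.2096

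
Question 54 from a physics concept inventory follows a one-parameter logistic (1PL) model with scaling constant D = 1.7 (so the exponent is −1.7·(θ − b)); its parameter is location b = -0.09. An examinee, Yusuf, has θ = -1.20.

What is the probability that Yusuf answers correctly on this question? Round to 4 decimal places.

P(θ) = 1 / (1 + exp(−D·(θ − b)))
Exponent: 1.7 × (-1.20 − (-0.09)) = -1.8870
1/(1 + e^{1.8870}) = 0.1316
P = 0.1316

0.1316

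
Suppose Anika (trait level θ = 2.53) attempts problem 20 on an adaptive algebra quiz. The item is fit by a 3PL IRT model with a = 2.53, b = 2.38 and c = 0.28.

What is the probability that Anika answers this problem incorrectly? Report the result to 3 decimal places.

0.292

P(θ) = c + (1 − c) · 1 / (1 + exp(−a(θ − b)))
Exponent: 2.53 × (2.53 − 2.38) = 0.3795
1/(1 + e^{-0.3795}) = 0.5938
P = 0.28 + 0.72 × 0.5938 = 0.7075
P(incorrect) = 1 − 0.7075 = 0.2925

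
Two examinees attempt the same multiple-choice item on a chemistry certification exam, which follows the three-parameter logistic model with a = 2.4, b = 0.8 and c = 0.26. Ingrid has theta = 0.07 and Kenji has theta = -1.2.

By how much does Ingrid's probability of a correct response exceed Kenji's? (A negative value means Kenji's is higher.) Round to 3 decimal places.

P(theta) = c + (1 − c) · 1 / (1 + exp(−a(theta − b)))
P(Ingrid) = 0.3694  [exponent -1.7520]
P(Kenji) = 0.2660  [exponent -4.8000]
Difference = 0.3694 − 0.2660 = 0.1033

0.103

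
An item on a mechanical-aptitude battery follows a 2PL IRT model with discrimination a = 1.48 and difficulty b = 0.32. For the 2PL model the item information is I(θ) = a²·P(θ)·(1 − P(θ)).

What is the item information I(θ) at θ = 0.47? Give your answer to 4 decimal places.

0.5409

P = 1/(1+e^{-0.2220}) = 0.5553
P(1−P) = 0.5553 × 0.4447 = 0.2469
I = a² × P(1−P) = 1.48² × 0.2469 = 0.54091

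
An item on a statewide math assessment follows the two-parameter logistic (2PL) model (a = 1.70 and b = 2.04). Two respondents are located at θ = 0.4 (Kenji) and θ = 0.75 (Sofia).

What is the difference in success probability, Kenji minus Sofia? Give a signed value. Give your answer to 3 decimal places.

P(θ) = 1 / (1 + exp(−a(θ − b)))
P(Kenji) = 0.0580  [exponent -2.7880]
P(Sofia) = 0.1004  [exponent -2.1930]
Difference = 0.0580 − 0.1004 = -0.0424

-0.042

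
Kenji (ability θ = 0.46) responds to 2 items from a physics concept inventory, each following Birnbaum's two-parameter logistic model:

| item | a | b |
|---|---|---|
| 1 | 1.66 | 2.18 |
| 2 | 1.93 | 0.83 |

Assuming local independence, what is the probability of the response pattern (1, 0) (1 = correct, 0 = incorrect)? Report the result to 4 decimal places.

P(θ) = 1 / (1 + exp(−a(θ − b)))
P_1 = 1/(1+e^{2.8552}) = 0.0544
P_2 = 1/(1+e^{0.7141}) = 0.3287
L = P_1 × (1−P_2) = 0.0544 × 0.6713 = 0.03653

0.0365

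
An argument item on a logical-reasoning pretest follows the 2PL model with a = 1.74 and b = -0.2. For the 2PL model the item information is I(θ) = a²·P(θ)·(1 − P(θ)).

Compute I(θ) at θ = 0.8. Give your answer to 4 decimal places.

P = 1/(1+e^{-1.7400}) = 0.8507
P(1−P) = 0.8507 × 0.1493 = 0.1270
I = a² × P(1−P) = 1.74² × 0.1270 = 0.38456

0.3846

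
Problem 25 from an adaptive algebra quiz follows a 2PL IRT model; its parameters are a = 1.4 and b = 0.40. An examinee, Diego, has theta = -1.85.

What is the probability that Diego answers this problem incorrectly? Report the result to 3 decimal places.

P(theta) = 1 / (1 + exp(−a(theta − b)))
Exponent: 1.4 × (-1.85 − 0.40) = -3.1500
1/(1 + e^{3.1500}) = 0.0411
P(incorrect) = 1 − 0.0411 = 0.9589

0.959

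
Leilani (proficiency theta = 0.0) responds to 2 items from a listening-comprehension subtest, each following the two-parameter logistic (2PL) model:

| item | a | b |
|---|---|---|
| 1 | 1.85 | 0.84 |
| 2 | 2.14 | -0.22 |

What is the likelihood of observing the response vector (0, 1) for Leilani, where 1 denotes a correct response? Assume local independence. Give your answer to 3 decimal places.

0.508

P(theta) = 1 / (1 + exp(−a(theta − b)))
P_1 = 1/(1+e^{1.5540}) = 0.1745
P_2 = 1/(1+e^{-0.4708}) = 0.6156
L = (1−P_1) × P_2 = 0.8255 × 0.6156 = 0.50815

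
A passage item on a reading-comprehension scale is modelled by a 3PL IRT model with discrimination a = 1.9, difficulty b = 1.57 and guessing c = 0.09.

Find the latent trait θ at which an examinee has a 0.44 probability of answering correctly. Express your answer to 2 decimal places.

1.32

P(θ) = c + (1 − c) · 1 / (1 + exp(−a(θ − b)))
Remove guessing floor: (0.44 − 0.09)/(1 − 0.09) = 0.3846
logit = ln(0.3846/0.6154) = -0.4700
θ = b + logit/(a) = 1.57 + (-0.4700)/1.9000 = 1.3226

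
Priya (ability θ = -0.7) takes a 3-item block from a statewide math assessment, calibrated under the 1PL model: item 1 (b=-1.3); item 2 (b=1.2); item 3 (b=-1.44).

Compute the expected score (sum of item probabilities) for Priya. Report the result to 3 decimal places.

1.453

P(θ) = 1 / (1 + exp(−(θ − b)))
P_1 = 1/(1+e^{-0.6000}) = 0.6457
P_2 = 1/(1+e^{1.9000}) = 0.1301
P_3 = 1/(1+e^{-0.7400}) = 0.6770
E[score] = 0.6457 + 0.1301 + 0.6770 = 1.4528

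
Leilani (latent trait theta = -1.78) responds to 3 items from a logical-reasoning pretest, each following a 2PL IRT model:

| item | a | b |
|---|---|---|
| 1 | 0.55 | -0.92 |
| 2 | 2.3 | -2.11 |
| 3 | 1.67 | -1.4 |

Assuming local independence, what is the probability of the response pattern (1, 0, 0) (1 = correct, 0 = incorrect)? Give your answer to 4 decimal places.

0.0800

P(theta) = 1 / (1 + exp(−a(theta − b)))
P_1 = 1/(1+e^{0.4730}) = 0.3839
P_2 = 1/(1+e^{-0.7590}) = 0.6811
P_3 = 1/(1+e^{0.6346}) = 0.3465
L = P_1 × (1−P_2) × (1−P_3) = 0.3839 × 0.3189 × 0.6535 = 0.08000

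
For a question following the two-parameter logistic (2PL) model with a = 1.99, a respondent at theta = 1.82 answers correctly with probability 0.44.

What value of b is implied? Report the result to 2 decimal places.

P(theta) = 1 / (1 + exp(−a(theta − b)))
logit(0.44) = ln(0.44/0.56) = -0.2412
b = theta − logit/(a) = 1.82 − (-0.2412)/1.9900 = 1.9412

1.94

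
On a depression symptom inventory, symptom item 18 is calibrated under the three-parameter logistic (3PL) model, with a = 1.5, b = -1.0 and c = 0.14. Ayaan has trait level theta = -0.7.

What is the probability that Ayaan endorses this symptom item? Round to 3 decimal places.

0.665

P(theta) = c + (1 − c) · 1 / (1 + exp(−a(theta − b)))
Exponent: 1.5 × (-0.7 − (-1.0)) = 0.4500
1/(1 + e^{-0.4500}) = 0.6106
P = 0.14 + 0.86 × 0.6106 = 0.6651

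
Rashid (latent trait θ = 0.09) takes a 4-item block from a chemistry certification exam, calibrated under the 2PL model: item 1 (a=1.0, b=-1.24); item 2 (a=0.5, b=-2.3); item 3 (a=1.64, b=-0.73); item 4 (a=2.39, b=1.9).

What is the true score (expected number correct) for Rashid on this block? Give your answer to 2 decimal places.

P(θ) = 1 / (1 + exp(−a(θ − b)))
P_1 = 1/(1+e^{-1.3300}) = 0.7908
P_2 = 1/(1+e^{-1.1950}) = 0.7676
P_3 = 1/(1+e^{-1.3448}) = 0.7933
P_4 = 1/(1+e^{4.3259}) = 0.0130
E[score] = 0.7908 + 0.7676 + 0.7933 + 0.0130 = 2.3648

2.36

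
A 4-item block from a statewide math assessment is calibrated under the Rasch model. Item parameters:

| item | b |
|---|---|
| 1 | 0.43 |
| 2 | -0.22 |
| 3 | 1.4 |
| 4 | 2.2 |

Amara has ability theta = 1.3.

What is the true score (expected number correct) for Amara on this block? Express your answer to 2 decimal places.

2.29

P(theta) = 1 / (1 + exp(−(theta − b)))
P_1 = 1/(1+e^{-0.8700}) = 0.7047
P_2 = 1/(1+e^{-1.5200}) = 0.8205
P_3 = 1/(1+e^{0.1000}) = 0.4750
P_4 = 1/(1+e^{0.9000}) = 0.2891
E[score] = 0.7047 + 0.8205 + 0.4750 + 0.2891 = 2.2894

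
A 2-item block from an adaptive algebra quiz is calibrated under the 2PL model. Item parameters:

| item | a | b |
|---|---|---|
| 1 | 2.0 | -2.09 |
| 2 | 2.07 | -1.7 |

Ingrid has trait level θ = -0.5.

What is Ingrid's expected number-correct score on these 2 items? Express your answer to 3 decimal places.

1.883

P(θ) = 1 / (1 + exp(−a(θ − b)))
P_1 = 1/(1+e^{-3.1800}) = 0.9601
P_2 = 1/(1+e^{-2.4840}) = 0.9230
E[score] = 0.9601 + 0.9230 = 1.8831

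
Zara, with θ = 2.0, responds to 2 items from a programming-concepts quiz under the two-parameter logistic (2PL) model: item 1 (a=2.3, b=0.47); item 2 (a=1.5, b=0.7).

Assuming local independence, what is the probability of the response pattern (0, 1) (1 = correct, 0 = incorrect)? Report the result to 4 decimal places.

P(θ) = 1 / (1 + exp(−a(θ − b)))
P_1 = 1/(1+e^{-3.5190}) = 0.9712
P_2 = 1/(1+e^{-1.9500}) = 0.8754
L = (1−P_1) × P_2 = 0.0288 × 0.8754 = 0.02519

0.0252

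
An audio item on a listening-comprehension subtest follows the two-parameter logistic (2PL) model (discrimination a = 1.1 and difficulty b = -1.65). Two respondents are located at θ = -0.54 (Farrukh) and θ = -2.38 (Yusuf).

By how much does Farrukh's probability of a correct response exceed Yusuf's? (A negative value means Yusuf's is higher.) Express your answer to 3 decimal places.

0.463

P(θ) = 1 / (1 + exp(−a(θ − b)))
P(Farrukh) = 0.7722  [exponent 1.2210]
P(Yusuf) = 0.3094  [exponent -0.8030]
Difference = 0.7722 − 0.3094 = 0.4629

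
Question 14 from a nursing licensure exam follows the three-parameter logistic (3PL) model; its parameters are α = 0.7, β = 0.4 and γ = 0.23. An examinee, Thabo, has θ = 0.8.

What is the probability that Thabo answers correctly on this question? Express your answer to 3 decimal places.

P(θ) = γ + (1 − γ) · 1 / (1 + exp(−α(θ − β)))
Exponent: 0.7 × (0.8 − 0.4) = 0.2800
1/(1 + e^{-0.2800}) = 0.5695
P = 0.23 + 0.77 × 0.5695 = 0.6686

0.669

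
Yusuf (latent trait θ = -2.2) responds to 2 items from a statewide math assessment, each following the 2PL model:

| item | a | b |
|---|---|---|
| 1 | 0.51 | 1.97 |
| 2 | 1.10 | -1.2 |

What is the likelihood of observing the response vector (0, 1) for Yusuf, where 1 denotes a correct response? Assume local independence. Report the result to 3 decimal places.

0.223

P(θ) = 1 / (1 + exp(−a(θ − b)))
P_1 = 1/(1+e^{2.1267}) = 0.1065
P_2 = 1/(1+e^{1.1000}) = 0.2497
L = (1−P_1) × P_2 = 0.8935 × 0.2497 = 0.22314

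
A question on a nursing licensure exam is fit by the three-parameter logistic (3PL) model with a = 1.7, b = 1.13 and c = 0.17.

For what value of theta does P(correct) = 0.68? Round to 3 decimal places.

P(theta) = c + (1 − c) · 1 / (1 + exp(−a(theta − b)))
Remove guessing floor: (0.68 − 0.17)/(1 − 0.17) = 0.6145
logit = ln(0.6145/0.3855) = 0.4661
theta = b + logit/(a) = 1.13 + 0.4661/1.7000 = 1.4042

1.404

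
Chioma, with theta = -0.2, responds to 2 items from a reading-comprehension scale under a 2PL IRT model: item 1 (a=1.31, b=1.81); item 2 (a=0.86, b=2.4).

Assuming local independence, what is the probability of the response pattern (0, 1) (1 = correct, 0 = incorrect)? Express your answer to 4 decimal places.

0.0901

P(theta) = 1 / (1 + exp(−a(theta − b)))
P_1 = 1/(1+e^{2.6331}) = 0.0670
P_2 = 1/(1+e^{2.2360}) = 0.0966
L = (1−P_1) × P_2 = 0.9330 × 0.0966 = 0.09009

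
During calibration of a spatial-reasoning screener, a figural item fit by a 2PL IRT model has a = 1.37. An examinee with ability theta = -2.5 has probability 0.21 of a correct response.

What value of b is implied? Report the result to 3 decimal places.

P(theta) = 1 / (1 + exp(−a(theta − b)))
logit(0.21) = ln(0.21/0.79) = -1.3249
b = theta − logit/(a) = -2.5 − (-1.3249)/1.3700 = -1.5329

-1.533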